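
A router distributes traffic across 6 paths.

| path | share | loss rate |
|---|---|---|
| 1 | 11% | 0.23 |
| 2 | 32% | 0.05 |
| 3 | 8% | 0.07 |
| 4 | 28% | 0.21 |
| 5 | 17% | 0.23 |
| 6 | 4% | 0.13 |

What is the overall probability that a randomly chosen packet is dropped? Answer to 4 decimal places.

P(L) = P(L|1)·P(1) + P(L|2)·P(2) + P(L|3)·P(3) + P(L|4)·P(4) + P(L|5)·P(5) + P(L|6)·P(6)
      = 0.23·0.11 + 0.05·0.32 + 0.07·0.08 + 0.21·0.28 + 0.23·0.17 + 0.13·0.04
      = 0.0253 + 0.016 + 0.0056 + 0.0588 + 0.0391 + 0.0052 = 0.15

0.1500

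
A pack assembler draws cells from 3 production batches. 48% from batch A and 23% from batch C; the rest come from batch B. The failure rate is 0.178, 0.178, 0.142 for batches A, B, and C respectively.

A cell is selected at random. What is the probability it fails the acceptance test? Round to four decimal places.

P(B) = 1 − (0.48 + 0.23) = 0.29.
P(F) = P(F|A)·P(A) + P(F|B)·P(B) + P(F|C)·P(C)
      = 0.178·0.48 + 0.178·0.29 + 0.142·0.23
      = 0.08544 + 0.05162 + 0.03266 = 0.16972

0.1697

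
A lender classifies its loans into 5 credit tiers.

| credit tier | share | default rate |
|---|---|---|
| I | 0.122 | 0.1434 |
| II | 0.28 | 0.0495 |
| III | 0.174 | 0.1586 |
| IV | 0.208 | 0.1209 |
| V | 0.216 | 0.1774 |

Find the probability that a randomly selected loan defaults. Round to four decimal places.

P(D) ≈ 0.1224

By the law of total probability,
P(D) = P(D|I)·P(I) + P(D|II)·P(II) + P(D|III)·P(III) + P(D|IV)·P(IV) + P(D|V)·P(V)
      = 0.1434·0.122 + 0.0495·0.28 + 0.1586·0.174 + 0.1209·0.208 + 0.1774·0.216
      = 0.0174948 + 0.01386 + 0.0275964 + 0.0251472 + 0.0383184 = 0.1224168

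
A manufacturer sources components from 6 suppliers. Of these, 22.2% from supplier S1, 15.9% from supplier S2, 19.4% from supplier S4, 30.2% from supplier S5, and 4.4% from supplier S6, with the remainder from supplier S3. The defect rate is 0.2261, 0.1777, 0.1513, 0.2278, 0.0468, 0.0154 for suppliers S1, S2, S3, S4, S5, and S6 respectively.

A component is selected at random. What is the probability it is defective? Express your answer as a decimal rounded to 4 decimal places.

P(D) ≈ 0.1494

P(S3) = 1 − (0.222 + 0.159 + 0.194 + 0.302 + 0.044) = 0.079.
P(D) = P(D|S1)·P(S1) + P(D|S2)·P(S2) + P(D|S3)·P(S3) + P(D|S4)·P(S4) + P(D|S5)·P(S5) + P(D|S6)·P(S6)
      = 0.2261·0.222 + 0.1777·0.159 + 0.1513·0.079 + 0.2278·0.194 + 0.0468·0.302 + 0.0154·0.044
      = 0.0501942 + 0.0282543 + 0.0119527 + 0.0441932 + 0.0141336 + 0.0006776 = 0.1494056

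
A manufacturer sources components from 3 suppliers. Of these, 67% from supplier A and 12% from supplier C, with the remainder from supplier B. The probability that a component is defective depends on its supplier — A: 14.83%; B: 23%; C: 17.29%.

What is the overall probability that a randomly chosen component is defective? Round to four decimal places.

P(B) = 1 − (0.67 + 0.12) = 0.21.
Using total probability over the partition,
P(D) = P(D|A)·P(A) + P(D|B)·P(B) + P(D|C)·P(C)
      = 0.1483·0.67 + 0.23·0.21 + 0.1729·0.12
      = 0.099361 + 0.0483 + 0.020748 = 0.168409

P(D) ≈ 0.1684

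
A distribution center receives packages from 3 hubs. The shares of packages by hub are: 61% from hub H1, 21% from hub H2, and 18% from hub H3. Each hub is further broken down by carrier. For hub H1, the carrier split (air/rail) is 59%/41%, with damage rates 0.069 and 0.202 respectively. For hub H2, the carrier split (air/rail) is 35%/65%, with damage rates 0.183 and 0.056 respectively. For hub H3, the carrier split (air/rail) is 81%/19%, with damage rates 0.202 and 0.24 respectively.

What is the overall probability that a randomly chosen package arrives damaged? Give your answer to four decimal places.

P(D|H1) = 0.59·0.069 + 0.41·0.202 = 0.04071 + 0.08282 = 0.12353
P(D|H2) = 0.35·0.183 + 0.65·0.056 = 0.06405 + 0.0364 = 0.10045
P(D|H3) = 0.81·0.202 + 0.19·0.24 = 0.16362 + 0.0456 = 0.20922
Then overall,
P(D) = 0.61·0.12353 + 0.21·0.10045 + 0.18·0.20922
      = 0.0753533 + 0.0210945 + 0.0376596 = 0.1341074

P(D) ≈ 0.1341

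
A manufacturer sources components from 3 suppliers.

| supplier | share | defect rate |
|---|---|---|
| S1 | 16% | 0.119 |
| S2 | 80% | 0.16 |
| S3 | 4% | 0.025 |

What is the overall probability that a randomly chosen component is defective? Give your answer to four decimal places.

Using total probability over the partition,
P(D) = P(D|S1)·P(S1) + P(D|S2)·P(S2) + P(D|S3)·P(S3)
      = 0.119·0.16 + 0.16·0.8 + 0.025·0.04
      = 0.01904 + 0.128 + 0.001 = 0.14804

0.1480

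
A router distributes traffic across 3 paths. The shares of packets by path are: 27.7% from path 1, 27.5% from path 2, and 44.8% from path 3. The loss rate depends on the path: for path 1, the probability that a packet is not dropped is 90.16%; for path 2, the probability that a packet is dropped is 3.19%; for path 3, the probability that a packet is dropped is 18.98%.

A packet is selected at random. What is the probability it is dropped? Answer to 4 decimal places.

0.1211

P(L|1) = 1 − 0.9016 = 0.0984.
P(L) = P(L|1)·P(1) + P(L|2)·P(2) + P(L|3)·P(3)
      = 0.0984·0.277 + 0.0319·0.275 + 0.1898·0.448
      = 0.0272568 + 0.0087725 + 0.0850304 = 0.1210597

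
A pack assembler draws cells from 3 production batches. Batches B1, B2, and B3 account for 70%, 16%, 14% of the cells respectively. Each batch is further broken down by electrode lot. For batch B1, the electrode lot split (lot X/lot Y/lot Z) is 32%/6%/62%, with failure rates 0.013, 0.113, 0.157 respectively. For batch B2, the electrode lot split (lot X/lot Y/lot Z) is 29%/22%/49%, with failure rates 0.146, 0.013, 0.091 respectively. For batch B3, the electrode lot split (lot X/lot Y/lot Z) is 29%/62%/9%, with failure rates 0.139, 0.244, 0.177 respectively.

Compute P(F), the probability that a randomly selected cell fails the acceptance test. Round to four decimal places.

P(F|B1) = 0.32·0.013 + 0.06·0.113 + 0.62·0.157 = 0.00416 + 0.00678 + 0.09734 = 0.10828
P(F|B2) = 0.29·0.146 + 0.22·0.013 + 0.49·0.091 = 0.04234 + 0.00286 + 0.04459 = 0.08979
P(F|B3) = 0.29·0.139 + 0.62·0.244 + 0.09·0.177 = 0.04031 + 0.15128 + 0.01593 = 0.20752
Then overall,
P(F) = 0.7·0.10828 + 0.16·0.08979 + 0.14·0.20752
      = 0.075796 + 0.0143664 + 0.0290528 = 0.1192152

0.1192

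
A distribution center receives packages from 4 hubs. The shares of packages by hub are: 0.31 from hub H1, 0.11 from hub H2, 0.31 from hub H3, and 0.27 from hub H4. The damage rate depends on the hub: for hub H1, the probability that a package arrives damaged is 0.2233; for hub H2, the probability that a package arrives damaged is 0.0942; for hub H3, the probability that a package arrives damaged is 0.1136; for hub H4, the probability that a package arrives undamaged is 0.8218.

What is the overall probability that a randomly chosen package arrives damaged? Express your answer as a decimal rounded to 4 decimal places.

0.1629

P(D|H4) = 1 − 0.8218 = 0.1782.
Summing over the partition,
P(D) = P(D|H1)·P(H1) + P(D|H2)·P(H2) + P(D|H3)·P(H3) + P(D|H4)·P(H4)
      = 0.2233·0.31 + 0.0942·0.11 + 0.1136·0.31 + 0.1782·0.27
      = 0.069223 + 0.010362 + 0.035216 + 0.048114 = 0.162915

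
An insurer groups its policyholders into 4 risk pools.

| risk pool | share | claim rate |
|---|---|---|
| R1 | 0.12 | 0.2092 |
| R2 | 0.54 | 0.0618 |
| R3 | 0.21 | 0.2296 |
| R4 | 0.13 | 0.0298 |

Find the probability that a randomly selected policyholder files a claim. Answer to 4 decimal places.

0.1106

By the law of total probability,
P(C) = P(C|R1)·P(R1) + P(C|R2)·P(R2) + P(C|R3)·P(R3) + P(C|R4)·P(R4)
      = 0.2092·0.12 + 0.0618·0.54 + 0.2296·0.21 + 0.0298·0.13
      = 0.025104 + 0.033372 + 0.048216 + 0.003874 = 0.110566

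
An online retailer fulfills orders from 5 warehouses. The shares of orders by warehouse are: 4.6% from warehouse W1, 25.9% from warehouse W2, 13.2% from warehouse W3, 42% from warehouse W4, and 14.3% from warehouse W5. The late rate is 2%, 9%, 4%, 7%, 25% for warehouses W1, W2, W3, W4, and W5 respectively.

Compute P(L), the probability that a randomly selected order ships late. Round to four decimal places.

P(L) = P(L|W1)·P(W1) + P(L|W2)·P(W2) + P(L|W3)·P(W3) + P(L|W4)·P(W4) + P(L|W5)·P(W5)
      = 0.02·0.046 + 0.09·0.259 + 0.04·0.132 + 0.07·0.42 + 0.25·0.143
      = 0.00092 + 0.02331 + 0.00528 + 0.0294 + 0.03575 = 0.09466

0.0947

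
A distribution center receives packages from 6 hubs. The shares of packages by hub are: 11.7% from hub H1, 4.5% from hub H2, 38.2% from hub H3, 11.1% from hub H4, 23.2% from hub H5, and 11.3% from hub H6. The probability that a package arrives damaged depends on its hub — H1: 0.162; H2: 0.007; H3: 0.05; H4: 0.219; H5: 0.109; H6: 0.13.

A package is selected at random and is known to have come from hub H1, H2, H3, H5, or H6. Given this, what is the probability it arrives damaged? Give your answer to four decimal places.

P(D|S) ≈ 0.0881

Let S = {H1, H2, H3, H5, H6}.
P(S) = 0.117 + 0.045 + 0.382 + 0.232 + 0.113 = 0.889.
P(D ∩ S) = 0.162·0.117 + 0.007·0.045 + 0.05·0.382 + 0.109·0.232 + 0.13·0.113 = 0.018954 + 0.000315 + 0.0191 + 0.025288 + 0.01469 = 0.078347.
P(D | S) = 0.078347 / 0.889 = 0.088129…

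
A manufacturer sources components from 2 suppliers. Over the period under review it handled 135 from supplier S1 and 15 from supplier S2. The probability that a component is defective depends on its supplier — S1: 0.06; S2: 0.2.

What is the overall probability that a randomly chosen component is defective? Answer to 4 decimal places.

0.0740

Total: 135 + 15 = 150.
P(S1) = 135/150 = 0.9. P(S2) = 15/150 = 0.1.
P(D) = P(D|S1)·P(S1) + P(D|S2)·P(S2)
      = 0.06·0.9 + 0.2·0.1
      = 0.054 + 0.02 = 0.074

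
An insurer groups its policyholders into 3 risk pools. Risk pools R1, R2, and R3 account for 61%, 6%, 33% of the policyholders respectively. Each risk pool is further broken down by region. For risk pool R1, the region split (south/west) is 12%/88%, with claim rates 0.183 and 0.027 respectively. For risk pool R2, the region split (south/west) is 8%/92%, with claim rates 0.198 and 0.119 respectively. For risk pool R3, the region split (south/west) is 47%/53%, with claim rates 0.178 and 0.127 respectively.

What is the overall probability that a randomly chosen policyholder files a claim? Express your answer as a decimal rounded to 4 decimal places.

P(C|R1) = 0.12·0.183 + 0.88·0.027 = 0.02196 + 0.02376 = 0.04572
P(C|R2) = 0.08·0.198 + 0.92·0.119 = 0.01584 + 0.10948 = 0.12532
P(C|R3) = 0.47·0.178 + 0.53·0.127 = 0.08366 + 0.06731 = 0.15097
Then overall,
P(C) = 0.61·0.04572 + 0.06·0.12532 + 0.33·0.15097
      = 0.0278892 + 0.0075192 + 0.0498201 = 0.0852285

P(C) ≈ 0.0852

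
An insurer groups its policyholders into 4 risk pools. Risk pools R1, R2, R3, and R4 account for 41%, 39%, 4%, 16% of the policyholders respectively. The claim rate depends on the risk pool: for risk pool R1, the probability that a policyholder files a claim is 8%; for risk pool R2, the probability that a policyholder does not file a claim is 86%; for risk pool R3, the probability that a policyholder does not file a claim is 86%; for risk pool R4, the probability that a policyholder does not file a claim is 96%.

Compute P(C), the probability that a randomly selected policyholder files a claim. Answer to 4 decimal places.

P(C|R2) = 1 − 0.86 = 0.14.
P(C|R3) = 1 − 0.86 = 0.14.
P(C|R4) = 1 − 0.96 = 0.04.
Summing over the partition,
P(C) = P(C|R1)·P(R1) + P(C|R2)·P(R2) + P(C|R3)·P(R3) + P(C|R4)·P(R4)
      = 0.08·0.41 + 0.14·0.39 + 0.14·0.04 + 0.04·0.16
      = 0.0328 + 0.0546 + 0.0056 + 0.0064 = 0.0994

P(C) ≈ 0.0994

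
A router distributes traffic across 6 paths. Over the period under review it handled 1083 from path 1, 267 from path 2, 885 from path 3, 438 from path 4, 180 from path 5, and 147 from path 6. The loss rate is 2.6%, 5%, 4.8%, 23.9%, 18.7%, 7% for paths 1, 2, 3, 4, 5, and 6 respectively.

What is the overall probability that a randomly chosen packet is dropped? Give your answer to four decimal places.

Total: 1083 + 267 + 885 + 438 + 180 + 147 = 3000.
P(1) = 1083/3000 = 0.361. P(2) = 267/3000 = 0.089. P(3) = 885/3000 = 0.295. P(4) = 438/3000 = 0.146. P(5) = 180/3000 = 0.06. P(6) = 147/3000 = 0.049.
By the law of total probability,
P(L) = P(L|1)·P(1) + P(L|2)·P(2) + P(L|3)·P(3) + P(L|4)·P(4) + P(L|5)·P(5) + P(L|6)·P(6)
      = 0.026·0.361 + 0.05·0.089 + 0.048·0.295 + 0.239·0.146 + 0.187·0.06 + 0.07·0.049
      = 0.009386 + 0.00445 + 0.01416 + 0.034894 + 0.01122 + 0.00343 = 0.07754

0.0775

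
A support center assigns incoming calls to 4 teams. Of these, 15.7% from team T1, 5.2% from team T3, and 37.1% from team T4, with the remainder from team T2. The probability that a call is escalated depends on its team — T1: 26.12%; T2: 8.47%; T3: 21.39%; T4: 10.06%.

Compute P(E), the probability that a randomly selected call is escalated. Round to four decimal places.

P(T2) = 1 − (0.157 + 0.052 + 0.371) = 0.42.
Summing over the partition,
P(E) = P(E|T1)·P(T1) + P(E|T2)·P(T2) + P(E|T3)·P(T3) + P(E|T4)·P(T4)
      = 0.2612·0.157 + 0.0847·0.42 + 0.2139·0.052 + 0.1006·0.371
      = 0.0410084 + 0.035574 + 0.0111228 + 0.0373226 = 0.1250278

P(E) ≈ 0.1250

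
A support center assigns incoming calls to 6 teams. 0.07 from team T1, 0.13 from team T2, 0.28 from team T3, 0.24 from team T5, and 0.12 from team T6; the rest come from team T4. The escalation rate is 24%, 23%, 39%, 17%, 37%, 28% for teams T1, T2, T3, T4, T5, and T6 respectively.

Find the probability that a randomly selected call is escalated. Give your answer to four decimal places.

P(T4) = 1 − (0.07 + 0.13 + 0.28 + 0.24 + 0.12) = 0.16.
P(E) = P(E|T1)·P(T1) + P(E|T2)·P(T2) + P(E|T3)·P(T3) + P(E|T4)·P(T4) + P(E|T5)·P(T5) + P(E|T6)·P(T6)
      = 0.24·0.07 + 0.23·0.13 + 0.39·0.28 + 0.17·0.16 + 0.37·0.24 + 0.28·0.12
      = 0.0168 + 0.0299 + 0.1092 + 0.0272 + 0.0888 + 0.0336 = 0.3055

P(E) ≈ 0.3055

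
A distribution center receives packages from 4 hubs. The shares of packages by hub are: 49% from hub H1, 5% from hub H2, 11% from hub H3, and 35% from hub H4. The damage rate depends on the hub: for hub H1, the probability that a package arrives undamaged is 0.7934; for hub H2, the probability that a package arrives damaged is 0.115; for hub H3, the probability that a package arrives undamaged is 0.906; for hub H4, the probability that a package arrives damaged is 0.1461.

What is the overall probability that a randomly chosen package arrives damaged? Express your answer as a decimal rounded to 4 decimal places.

0.1685

P(D|H1) = 1 − 0.7934 = 0.2066.
P(D|H3) = 1 − 0.906 = 0.094.
P(D) = P(D|H1)·P(H1) + P(D|H2)·P(H2) + P(D|H3)·P(H3) + P(D|H4)·P(H4)
      = 0.2066·0.49 + 0.115·0.05 + 0.094·0.11 + 0.1461·0.35
      = 0.101234 + 0.00575 + 0.01034 + 0.051135 = 0.168459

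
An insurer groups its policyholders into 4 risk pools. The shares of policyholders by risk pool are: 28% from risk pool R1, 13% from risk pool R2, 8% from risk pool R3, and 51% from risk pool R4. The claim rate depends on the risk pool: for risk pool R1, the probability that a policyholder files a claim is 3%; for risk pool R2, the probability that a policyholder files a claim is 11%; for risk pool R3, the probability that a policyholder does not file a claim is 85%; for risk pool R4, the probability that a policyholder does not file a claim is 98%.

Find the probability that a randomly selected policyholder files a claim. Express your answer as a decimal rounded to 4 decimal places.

P(C) ≈ 0.0449

P(C|R3) = 1 − 0.85 = 0.15.
P(C|R4) = 1 − 0.98 = 0.02.
Using total probability over the partition,
P(C) = P(C|R1)·P(R1) + P(C|R2)·P(R2) + P(C|R3)·P(R3) + P(C|R4)·P(R4)
      = 0.03·0.28 + 0.11·0.13 + 0.15·0.08 + 0.02·0.51
      = 0.0084 + 0.0143 + 0.012 + 0.0102 = 0.0449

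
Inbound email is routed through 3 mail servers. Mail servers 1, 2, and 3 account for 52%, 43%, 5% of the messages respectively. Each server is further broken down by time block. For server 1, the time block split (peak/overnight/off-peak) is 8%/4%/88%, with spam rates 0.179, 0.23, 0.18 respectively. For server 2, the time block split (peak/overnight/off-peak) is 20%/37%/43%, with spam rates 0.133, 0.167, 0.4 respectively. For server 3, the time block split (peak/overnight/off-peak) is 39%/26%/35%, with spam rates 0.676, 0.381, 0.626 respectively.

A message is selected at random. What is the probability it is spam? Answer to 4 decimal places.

P(S|1) = 0.08·0.179 + 0.04·0.23 + 0.88·0.18 = 0.01432 + 0.0092 + 0.1584 = 0.18192
P(S|2) = 0.2·0.133 + 0.37·0.167 + 0.43·0.4 = 0.0266 + 0.06179 + 0.172 = 0.26039
P(S|3) = 0.39·0.676 + 0.26·0.381 + 0.35·0.626 = 0.26364 + 0.09906 + 0.2191 = 0.5818
By total probability over the outer partition,
P(S) = 0.52·0.18192 + 0.43·0.26039 + 0.05·0.5818
      = 0.0945984 + 0.1119677 + 0.02909 = 0.2356561

P(S) ≈ 0.2357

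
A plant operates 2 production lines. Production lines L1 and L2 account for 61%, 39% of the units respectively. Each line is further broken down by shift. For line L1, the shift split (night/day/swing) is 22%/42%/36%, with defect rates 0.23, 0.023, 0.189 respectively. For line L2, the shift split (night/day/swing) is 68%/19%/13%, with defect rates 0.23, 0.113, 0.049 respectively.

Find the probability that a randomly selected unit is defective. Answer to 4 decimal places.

0.1501

P(D|L1) = 0.22·0.23 + 0.42·0.023 + 0.36·0.189 = 0.0506 + 0.00966 + 0.06804 = 0.1283
P(D|L2) = 0.68·0.23 + 0.19·0.113 + 0.13·0.049 = 0.1564 + 0.02147 + 0.00637 = 0.18424
Then overall,
P(D) = 0.61·0.1283 + 0.39·0.18424
      = 0.078263 + 0.0718536 = 0.1501166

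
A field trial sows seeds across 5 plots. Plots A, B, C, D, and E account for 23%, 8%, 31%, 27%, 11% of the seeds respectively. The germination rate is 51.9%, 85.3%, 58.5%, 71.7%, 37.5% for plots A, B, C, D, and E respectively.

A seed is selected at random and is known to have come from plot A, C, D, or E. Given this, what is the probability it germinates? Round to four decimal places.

0.5821

Let S = {A, C, D, E}.
P(S) = 0.23 + 0.31 + 0.27 + 0.11 = 0.92.
P(G ∩ S) = 0.519·0.23 + 0.585·0.31 + 0.717·0.27 + 0.375·0.11 = 0.11937 + 0.18135 + 0.19359 + 0.04125 = 0.53556.
P(G | S) = 0.53556 / 0.92 = 0.582130…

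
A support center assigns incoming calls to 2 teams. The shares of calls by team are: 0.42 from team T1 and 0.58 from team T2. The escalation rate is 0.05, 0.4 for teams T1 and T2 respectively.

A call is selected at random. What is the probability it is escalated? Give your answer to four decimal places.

P(E) = P(E|T1)·P(T1) + P(E|T2)·P(T2)
      = 0.05·0.42 + 0.4·0.58
      = 0.021 + 0.232 = 0.253

P(E) ≈ 0.2530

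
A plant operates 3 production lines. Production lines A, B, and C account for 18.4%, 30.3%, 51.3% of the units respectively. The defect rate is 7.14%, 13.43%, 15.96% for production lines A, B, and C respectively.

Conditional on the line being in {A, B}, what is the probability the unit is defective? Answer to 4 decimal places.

Let S = {A, B}.
P(S) = 0.184 + 0.303 = 0.487.
P(D ∩ S) = 0.0714·0.184 + 0.1343·0.303 = 0.0131376 + 0.0406929 = 0.0538305.
P(D | S) = 0.0538305 / 0.487 = 0.110535…

0.1105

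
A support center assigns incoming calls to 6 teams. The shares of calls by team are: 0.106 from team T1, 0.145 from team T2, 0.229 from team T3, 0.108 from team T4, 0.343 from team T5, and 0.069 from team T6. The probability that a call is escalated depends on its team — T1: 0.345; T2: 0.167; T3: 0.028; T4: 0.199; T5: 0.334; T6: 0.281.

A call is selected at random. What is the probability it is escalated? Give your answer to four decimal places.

P(E) ≈ 0.2226

P(E) = P(E|T1)·P(T1) + P(E|T2)·P(T2) + P(E|T3)·P(T3) + P(E|T4)·P(T4) + P(E|T5)·P(T5) + P(E|T6)·P(T6)
      = 0.345·0.106 + 0.167·0.145 + 0.028·0.229 + 0.199·0.108 + 0.334·0.343 + 0.281·0.069
      = 0.03657 + 0.024215 + 0.006412 + 0.021492 + 0.114562 + 0.019389 = 0.22264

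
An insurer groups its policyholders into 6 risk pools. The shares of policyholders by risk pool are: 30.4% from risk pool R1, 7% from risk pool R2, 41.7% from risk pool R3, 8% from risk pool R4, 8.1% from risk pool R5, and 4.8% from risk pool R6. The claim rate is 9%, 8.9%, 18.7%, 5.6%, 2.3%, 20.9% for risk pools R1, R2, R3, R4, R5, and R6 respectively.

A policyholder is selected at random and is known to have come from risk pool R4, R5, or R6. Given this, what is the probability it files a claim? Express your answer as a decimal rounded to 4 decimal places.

Let S = {R4, R5, R6}.
P(S) = 0.08 + 0.081 + 0.048 = 0.209.
P(C ∩ S) = 0.056·0.08 + 0.023·0.081 + 0.209·0.048 = 0.00448 + 0.001863 + 0.010032 = 0.016375.
P(C | S) = 0.016375 / 0.209 = 0.078349…

P(C|S) ≈ 0.0783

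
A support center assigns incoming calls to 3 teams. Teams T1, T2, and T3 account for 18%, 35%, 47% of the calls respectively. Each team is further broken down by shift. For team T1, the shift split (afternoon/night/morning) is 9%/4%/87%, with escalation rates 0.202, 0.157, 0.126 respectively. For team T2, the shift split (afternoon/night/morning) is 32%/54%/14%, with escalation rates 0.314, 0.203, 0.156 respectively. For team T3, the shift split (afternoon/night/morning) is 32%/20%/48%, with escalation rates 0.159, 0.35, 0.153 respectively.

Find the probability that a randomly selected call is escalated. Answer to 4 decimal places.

0.1966

P(E|T1) = 0.09·0.202 + 0.04·0.157 + 0.87·0.126 = 0.01818 + 0.00628 + 0.10962 = 0.13408
P(E|T2) = 0.32·0.314 + 0.54·0.203 + 0.14·0.156 = 0.10048 + 0.10962 + 0.02184 = 0.23194
P(E|T3) = 0.32·0.159 + 0.2·0.35 + 0.48·0.153 = 0.05088 + 0.07 + 0.07344 = 0.19432
Then overall,
P(E) = 0.18·0.13408 + 0.35·0.23194 + 0.47·0.19432
      = 0.0241344 + 0.081179 + 0.0913304 = 0.1966438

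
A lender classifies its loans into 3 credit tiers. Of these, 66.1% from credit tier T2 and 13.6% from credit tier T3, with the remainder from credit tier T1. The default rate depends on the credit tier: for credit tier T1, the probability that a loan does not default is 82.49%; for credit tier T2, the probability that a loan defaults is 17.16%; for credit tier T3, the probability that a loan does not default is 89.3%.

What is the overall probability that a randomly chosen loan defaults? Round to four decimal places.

P(T1) = 1 − (0.661 + 0.136) = 0.203.
P(D|T1) = 1 − 0.8249 = 0.1751.
P(D|T3) = 1 − 0.893 = 0.107.
P(D) = P(D|T1)·P(T1) + P(D|T2)·P(T2) + P(D|T3)·P(T3)
      = 0.1751·0.203 + 0.1716·0.661 + 0.107·0.136
      = 0.0355453 + 0.1134276 + 0.014552 = 0.1635249

0.1635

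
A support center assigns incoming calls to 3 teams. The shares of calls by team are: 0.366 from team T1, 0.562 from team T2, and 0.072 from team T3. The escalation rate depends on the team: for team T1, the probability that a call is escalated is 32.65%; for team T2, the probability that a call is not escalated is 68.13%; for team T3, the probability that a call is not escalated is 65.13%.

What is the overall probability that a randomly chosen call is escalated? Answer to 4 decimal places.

0.3237

P(E|T2) = 1 − 0.6813 = 0.3187.
P(E|T3) = 1 − 0.6513 = 0.3487.
Summing over the partition,
P(E) = P(E|T1)·P(T1) + P(E|T2)·P(T2) + P(E|T3)·P(T3)
      = 0.3265·0.366 + 0.3187·0.562 + 0.3487·0.072
      = 0.119499 + 0.1791094 + 0.0251064 = 0.3237148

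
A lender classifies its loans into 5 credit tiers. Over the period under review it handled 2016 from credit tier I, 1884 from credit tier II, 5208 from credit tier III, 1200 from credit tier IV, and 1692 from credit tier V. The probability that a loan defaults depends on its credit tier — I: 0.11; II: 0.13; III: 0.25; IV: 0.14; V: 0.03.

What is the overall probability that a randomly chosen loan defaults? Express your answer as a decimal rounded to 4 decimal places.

Total: 2016 + 1884 + 5208 + 1200 + 1692 = 12000.
P(I) = 2016/12000 = 0.168. P(II) = 1884/12000 = 0.157. P(III) = 5208/12000 = 0.434. P(IV) = 1200/12000 = 0.1. P(V) = 1692/12000 = 0.141.
P(D) = P(D|I)·P(I) + P(D|II)·P(II) + P(D|III)·P(III) + P(D|IV)·P(IV) + P(D|V)·P(V)
      = 0.11·0.168 + 0.13·0.157 + 0.25·0.434 + 0.14·0.1 + 0.03·0.141
      = 0.01848 + 0.02041 + 0.1085 + 0.014 + 0.00423 = 0.16562

0.1656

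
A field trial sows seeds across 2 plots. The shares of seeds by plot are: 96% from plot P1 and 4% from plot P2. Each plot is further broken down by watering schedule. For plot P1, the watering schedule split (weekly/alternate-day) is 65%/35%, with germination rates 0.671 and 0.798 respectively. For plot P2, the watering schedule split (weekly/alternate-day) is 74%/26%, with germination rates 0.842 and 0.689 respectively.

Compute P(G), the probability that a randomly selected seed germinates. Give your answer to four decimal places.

0.7189

P(G|P1) = 0.65·0.671 + 0.35·0.798 = 0.43615 + 0.2793 = 0.71545
P(G|P2) = 0.74·0.842 + 0.26·0.689 = 0.62308 + 0.17914 = 0.80222
Then overall,
P(G) = 0.96·0.71545 + 0.04·0.80222
      = 0.686832 + 0.0320888 = 0.7189208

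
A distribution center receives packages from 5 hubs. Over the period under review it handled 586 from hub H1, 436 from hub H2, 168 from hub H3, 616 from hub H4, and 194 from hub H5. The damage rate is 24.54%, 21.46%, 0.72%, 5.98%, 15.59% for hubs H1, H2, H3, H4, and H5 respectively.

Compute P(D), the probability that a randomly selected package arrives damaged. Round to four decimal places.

Total: 586 + 436 + 168 + 616 + 194 = 2000.
P(H1) = 586/2000 = 0.293. P(H2) = 436/2000 = 0.218. P(H3) = 168/2000 = 0.084. P(H4) = 616/2000 = 0.308. P(H5) = 194/2000 = 0.097.
P(D) = P(D|H1)·P(H1) + P(D|H2)·P(H2) + P(D|H3)·P(H3) + P(D|H4)·P(H4) + P(D|H5)·P(H5)
      = 0.2454·0.293 + 0.2146·0.218 + 0.0072·0.084 + 0.0598·0.308 + 0.1559·0.097
      = 0.0719022 + 0.0467828 + 0.0006048 + 0.0184184 + 0.0151223 = 0.1528305

P(D) ≈ 0.1528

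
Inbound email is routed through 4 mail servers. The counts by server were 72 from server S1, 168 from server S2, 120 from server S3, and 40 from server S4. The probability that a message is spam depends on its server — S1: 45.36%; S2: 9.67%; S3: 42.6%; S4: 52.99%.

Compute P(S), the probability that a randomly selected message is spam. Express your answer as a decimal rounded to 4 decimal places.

Total: 72 + 168 + 120 + 40 = 400.
P(S1) = 72/400 = 0.18. P(S2) = 168/400 = 0.42. P(S3) = 120/400 = 0.3. P(S4) = 40/400 = 0.1.
P(S) = P(S|S1)·P(S1) + P(S|S2)·P(S2) + P(S|S3)·P(S3) + P(S|S4)·P(S4)
      = 0.4536·0.18 + 0.0967·0.42 + 0.426·0.3 + 0.5299·0.1
      = 0.081648 + 0.040614 + 0.1278 + 0.05299 = 0.303052

0.3031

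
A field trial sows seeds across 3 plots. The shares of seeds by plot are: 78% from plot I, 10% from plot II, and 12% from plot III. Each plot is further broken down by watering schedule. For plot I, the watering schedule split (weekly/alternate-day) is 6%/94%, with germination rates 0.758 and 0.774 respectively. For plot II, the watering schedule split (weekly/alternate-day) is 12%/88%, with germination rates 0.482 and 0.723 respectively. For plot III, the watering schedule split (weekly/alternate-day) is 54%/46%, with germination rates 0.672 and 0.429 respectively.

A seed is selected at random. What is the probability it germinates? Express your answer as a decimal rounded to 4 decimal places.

0.7396

P(G|I) = 0.06·0.758 + 0.94·0.774 = 0.04548 + 0.72756 = 0.77304
P(G|II) = 0.12·0.482 + 0.88·0.723 = 0.05784 + 0.63624 = 0.69408
P(G|III) = 0.54·0.672 + 0.46·0.429 = 0.36288 + 0.19734 = 0.56022
Then overall,
P(G) = 0.78·0.77304 + 0.1·0.69408 + 0.12·0.56022
      = 0.6029712 + 0.069408 + 0.0672264 = 0.7396056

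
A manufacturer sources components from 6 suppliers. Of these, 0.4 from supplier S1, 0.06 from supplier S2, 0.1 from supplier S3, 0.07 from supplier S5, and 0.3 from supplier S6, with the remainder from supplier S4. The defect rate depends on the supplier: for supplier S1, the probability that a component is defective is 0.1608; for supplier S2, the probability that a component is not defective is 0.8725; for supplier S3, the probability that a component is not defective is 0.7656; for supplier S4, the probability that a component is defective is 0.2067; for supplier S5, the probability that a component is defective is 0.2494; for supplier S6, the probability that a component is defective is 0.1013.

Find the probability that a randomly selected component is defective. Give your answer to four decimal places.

P(S4) = 1 − (0.4 + 0.06 + 0.1 + 0.07 + 0.3) = 0.07.
P(D|S2) = 1 − 0.8725 = 0.1275.
P(D|S3) = 1 − 0.7656 = 0.2344.
Using total probability over the partition,
P(D) = P(D|S1)·P(S1) + P(D|S2)·P(S2) + P(D|S3)·P(S3) + P(D|S4)·P(S4) + P(D|S5)·P(S5) + P(D|S6)·P(S6)
      = 0.1608·0.4 + 0.1275·0.06 + 0.2344·0.1 + 0.2067·0.07 + 0.2494·0.07 + 0.1013·0.3
      = 0.06432 + 0.00765 + 0.02344 + 0.014469 + 0.017458 + 0.03039 = 0.157727

P(D) ≈ 0.1577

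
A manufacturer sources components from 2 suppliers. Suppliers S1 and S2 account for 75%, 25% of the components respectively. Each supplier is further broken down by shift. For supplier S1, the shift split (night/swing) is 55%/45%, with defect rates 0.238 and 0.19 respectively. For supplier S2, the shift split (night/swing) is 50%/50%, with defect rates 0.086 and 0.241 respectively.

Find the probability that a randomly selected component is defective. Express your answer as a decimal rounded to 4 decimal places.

P(D|S1) = 0.55·0.238 + 0.45·0.19 = 0.1309 + 0.0855 = 0.2164
P(D|S2) = 0.5·0.086 + 0.5·0.241 = 0.043 + 0.1205 = 0.1635
Then overall,
P(D) = 0.75·0.2164 + 0.25·0.1635
      = 0.1623 + 0.040875 = 0.203175

P(D) ≈ 0.2032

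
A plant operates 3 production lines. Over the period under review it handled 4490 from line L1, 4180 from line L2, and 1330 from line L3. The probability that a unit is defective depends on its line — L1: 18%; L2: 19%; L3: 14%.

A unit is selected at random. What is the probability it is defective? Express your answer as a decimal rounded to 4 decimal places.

0.1789

Total: 4490 + 4180 + 1330 = 10000.
P(L1) = 4490/10000 = 0.449. P(L2) = 4180/10000 = 0.418. P(L3) = 1330/10000 = 0.133.
P(D) = P(D|L1)·P(L1) + P(D|L2)·P(L2) + P(D|L3)·P(L3)
      = 0.18·0.449 + 0.19·0.418 + 0.14·0.133
      = 0.08082 + 0.07942 + 0.01862 = 0.17886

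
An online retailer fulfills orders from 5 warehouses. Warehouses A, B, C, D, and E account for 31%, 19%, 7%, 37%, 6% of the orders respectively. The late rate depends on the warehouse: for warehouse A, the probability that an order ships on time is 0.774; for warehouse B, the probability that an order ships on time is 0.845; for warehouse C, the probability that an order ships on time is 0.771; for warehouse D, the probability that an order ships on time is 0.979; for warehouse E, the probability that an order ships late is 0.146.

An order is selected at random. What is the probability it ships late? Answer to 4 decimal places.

P(L|A) = 1 − 0.774 = 0.226.
P(L|B) = 1 − 0.845 = 0.155.
P(L|C) = 1 − 0.771 = 0.229.
P(L|D) = 1 − 0.979 = 0.021.
Using total probability over the partition,
P(L) = P(L|A)·P(A) + P(L|B)·P(B) + P(L|C)·P(C) + P(L|D)·P(D) + P(L|E)·P(E)
      = 0.226·0.31 + 0.155·0.19 + 0.229·0.07 + 0.021·0.37 + 0.146·0.06
      = 0.07006 + 0.02945 + 0.01603 + 0.00777 + 0.00876 = 0.13207

0.1321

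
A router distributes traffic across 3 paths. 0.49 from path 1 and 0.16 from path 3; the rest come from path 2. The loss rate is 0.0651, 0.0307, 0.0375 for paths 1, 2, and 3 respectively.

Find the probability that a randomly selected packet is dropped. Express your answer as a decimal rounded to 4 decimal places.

0.0486

P(2) = 1 − (0.49 + 0.16) = 0.35.
P(L) = P(L|1)·P(1) + P(L|2)·P(2) + P(L|3)·P(3)
      = 0.0651·0.49 + 0.0307·0.35 + 0.0375·0.16
      = 0.031899 + 0.010745 + 0.006 = 0.048644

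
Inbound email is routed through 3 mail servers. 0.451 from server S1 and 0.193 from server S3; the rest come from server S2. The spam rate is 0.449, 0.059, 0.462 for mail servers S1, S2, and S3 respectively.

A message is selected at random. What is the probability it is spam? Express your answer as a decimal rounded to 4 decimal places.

P(S2) = 1 − (0.451 + 0.193) = 0.356.
By the law of total probability,
P(S) = P(S|S1)·P(S1) + P(S|S2)·P(S2) + P(S|S3)·P(S3)
      = 0.449·0.451 + 0.059·0.356 + 0.462·0.193
      = 0.202499 + 0.021004 + 0.089166 = 0.312669

0.3127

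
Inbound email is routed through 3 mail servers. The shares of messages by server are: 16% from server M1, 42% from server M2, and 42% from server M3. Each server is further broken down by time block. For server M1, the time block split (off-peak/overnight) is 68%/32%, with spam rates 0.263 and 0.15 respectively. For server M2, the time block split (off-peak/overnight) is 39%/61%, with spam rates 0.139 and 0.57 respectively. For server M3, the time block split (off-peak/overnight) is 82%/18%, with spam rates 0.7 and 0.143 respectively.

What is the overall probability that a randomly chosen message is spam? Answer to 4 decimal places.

P(S|M1) = 0.68·0.263 + 0.32·0.15 = 0.17884 + 0.048 = 0.22684
P(S|M2) = 0.39·0.139 + 0.61·0.57 = 0.05421 + 0.3477 = 0.40191
P(S|M3) = 0.82·0.7 + 0.18·0.143 = 0.574 + 0.02574 = 0.59974
Then overall,
P(S) = 0.16·0.22684 + 0.42·0.40191 + 0.42·0.59974
      = 0.0362944 + 0.1688022 + 0.2518908 = 0.4569874

0.4570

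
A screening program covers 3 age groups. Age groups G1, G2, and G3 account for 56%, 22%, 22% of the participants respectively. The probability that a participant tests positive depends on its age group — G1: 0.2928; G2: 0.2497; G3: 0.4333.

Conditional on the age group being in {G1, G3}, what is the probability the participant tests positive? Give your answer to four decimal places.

Let S = {G1, G3}.
P(S) = 0.56 + 0.22 = 0.78.
P(T ∩ S) = 0.2928·0.56 + 0.4333·0.22 = 0.163968 + 0.095326 = 0.259294.
P(T | S) = 0.259294 / 0.78 = 0.332428…

P(T|S) ≈ 0.3324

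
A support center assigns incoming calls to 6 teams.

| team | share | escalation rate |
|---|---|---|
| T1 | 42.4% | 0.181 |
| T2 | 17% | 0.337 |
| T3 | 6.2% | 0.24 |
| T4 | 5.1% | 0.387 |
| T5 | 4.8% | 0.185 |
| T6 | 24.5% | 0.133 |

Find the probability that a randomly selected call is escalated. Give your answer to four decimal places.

0.2101

P(E) = P(E|T1)·P(T1) + P(E|T2)·P(T2) + P(E|T3)·P(T3) + P(E|T4)·P(T4) + P(E|T5)·P(T5) + P(E|T6)·P(T6)
      = 0.181·0.424 + 0.337·0.17 + 0.24·0.062 + 0.387·0.051 + 0.185·0.048 + 0.133·0.245
      = 0.076744 + 0.05729 + 0.01488 + 0.019737 + 0.00888 + 0.032585 = 0.210116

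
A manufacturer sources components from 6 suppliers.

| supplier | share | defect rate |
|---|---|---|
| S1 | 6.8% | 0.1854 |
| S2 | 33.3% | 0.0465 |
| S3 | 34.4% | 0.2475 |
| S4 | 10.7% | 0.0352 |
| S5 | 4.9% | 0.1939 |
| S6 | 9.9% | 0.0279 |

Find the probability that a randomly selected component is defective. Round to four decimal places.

P(D) ≈ 0.1293

By the law of total probability,
P(D) = P(D|S1)·P(S1) + P(D|S2)·P(S2) + P(D|S3)·P(S3) + P(D|S4)·P(S4) + P(D|S5)·P(S5) + P(D|S6)·P(S6)
      = 0.1854·0.068 + 0.0465·0.333 + 0.2475·0.344 + 0.0352·0.107 + 0.1939·0.049 + 0.0279·0.099
      = 0.0126072 + 0.0154845 + 0.08514 + 0.0037664 + 0.0095011 + 0.0027621 = 0.1292613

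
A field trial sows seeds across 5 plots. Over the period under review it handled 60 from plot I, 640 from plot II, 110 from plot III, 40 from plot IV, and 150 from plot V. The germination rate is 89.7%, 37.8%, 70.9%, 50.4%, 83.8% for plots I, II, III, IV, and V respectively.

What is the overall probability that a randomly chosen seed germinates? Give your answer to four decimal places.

Total: 60 + 640 + 110 + 40 + 150 = 1000.
P(I) = 60/1000 = 0.06. P(II) = 640/1000 = 0.64. P(III) = 110/1000 = 0.11. P(IV) = 40/1000 = 0.04. P(V) = 150/1000 = 0.15.
By the law of total probability,
P(G) = P(G|I)·P(I) + P(G|II)·P(II) + P(G|III)·P(III) + P(G|IV)·P(IV) + P(G|V)·P(V)
      = 0.897·0.06 + 0.378·0.64 + 0.709·0.11 + 0.504·0.04 + 0.838·0.15
      = 0.05382 + 0.24192 + 0.07799 + 0.02016 + 0.1257 = 0.51959

P(G) ≈ 0.5196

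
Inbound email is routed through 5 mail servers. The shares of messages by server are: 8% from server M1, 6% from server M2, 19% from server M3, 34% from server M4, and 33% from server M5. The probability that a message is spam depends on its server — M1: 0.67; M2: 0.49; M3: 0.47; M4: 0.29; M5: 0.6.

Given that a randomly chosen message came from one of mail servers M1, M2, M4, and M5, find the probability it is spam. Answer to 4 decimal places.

Let J = {M1, M2, M4, M5}.
P(J) = 0.08 + 0.06 + 0.34 + 0.33 = 0.81.
P(S ∩ J) = 0.67·0.08 + 0.49·0.06 + 0.29·0.34 + 0.6·0.33 = 0.0536 + 0.0294 + 0.0986 + 0.198 = 0.3796.
P(S | J) = 0.3796 / 0.81 = 0.468642…

P(S|J) ≈ 0.4686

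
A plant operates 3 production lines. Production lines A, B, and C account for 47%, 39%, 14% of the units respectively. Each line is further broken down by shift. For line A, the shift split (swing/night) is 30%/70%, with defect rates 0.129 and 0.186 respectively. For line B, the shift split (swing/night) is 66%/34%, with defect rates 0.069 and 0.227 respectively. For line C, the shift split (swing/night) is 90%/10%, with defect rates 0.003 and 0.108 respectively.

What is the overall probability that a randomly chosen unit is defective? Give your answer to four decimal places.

P(D|A) = 0.3·0.129 + 0.7·0.186 = 0.0387 + 0.1302 = 0.1689
P(D|B) = 0.66·0.069 + 0.34·0.227 = 0.04554 + 0.07718 = 0.12272
P(D|C) = 0.9·0.003 + 0.1·0.108 = 0.0027 + 0.0108 = 0.0135
By total probability over the outer partition,
P(D) = 0.47·0.1689 + 0.39·0.12272 + 0.14·0.0135
      = 0.079383 + 0.0478608 + 0.00189 = 0.1291338

P(D) ≈ 0.1291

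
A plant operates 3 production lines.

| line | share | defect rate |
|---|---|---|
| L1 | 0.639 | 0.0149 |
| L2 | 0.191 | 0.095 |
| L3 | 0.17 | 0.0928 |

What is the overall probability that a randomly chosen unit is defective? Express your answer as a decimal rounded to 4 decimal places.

0.0434

Summing over the partition,
P(D) = P(D|L1)·P(L1) + P(D|L2)·P(L2) + P(D|L3)·P(L3)
      = 0.0149·0.639 + 0.095·0.191 + 0.0928·0.17
      = 0.0095211 + 0.018145 + 0.015776 = 0.0434421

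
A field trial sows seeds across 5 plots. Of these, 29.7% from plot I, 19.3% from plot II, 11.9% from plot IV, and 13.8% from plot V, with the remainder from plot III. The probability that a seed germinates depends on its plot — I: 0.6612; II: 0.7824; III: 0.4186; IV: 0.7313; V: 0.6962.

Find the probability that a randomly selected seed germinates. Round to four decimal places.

P(III) = 1 − (0.297 + 0.193 + 0.119 + 0.138) = 0.253.
By the law of total probability,
P(G) = P(G|I)·P(I) + P(G|II)·P(II) + P(G|III)·P(III) + P(G|IV)·P(IV) + P(G|V)·P(V)
      = 0.6612·0.297 + 0.7824·0.193 + 0.4186·0.253 + 0.7313·0.119 + 0.6962·0.138
      = 0.1963764 + 0.1510032 + 0.1059058 + 0.0870247 + 0.0960756 = 0.6363857

0.6364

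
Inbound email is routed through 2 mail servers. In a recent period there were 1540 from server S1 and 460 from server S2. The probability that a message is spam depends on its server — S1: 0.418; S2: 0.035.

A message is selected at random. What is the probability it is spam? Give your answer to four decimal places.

Total: 1540 + 460 = 2000.
P(S1) = 1540/2000 = 0.77. P(S2) = 460/2000 = 0.23.
By the law of total probability,
P(S) = P(S|S1)·P(S1) + P(S|S2)·P(S2)
      = 0.418·0.77 + 0.035·0.23
      = 0.32186 + 0.00805 = 0.32991

P(S) ≈ 0.3299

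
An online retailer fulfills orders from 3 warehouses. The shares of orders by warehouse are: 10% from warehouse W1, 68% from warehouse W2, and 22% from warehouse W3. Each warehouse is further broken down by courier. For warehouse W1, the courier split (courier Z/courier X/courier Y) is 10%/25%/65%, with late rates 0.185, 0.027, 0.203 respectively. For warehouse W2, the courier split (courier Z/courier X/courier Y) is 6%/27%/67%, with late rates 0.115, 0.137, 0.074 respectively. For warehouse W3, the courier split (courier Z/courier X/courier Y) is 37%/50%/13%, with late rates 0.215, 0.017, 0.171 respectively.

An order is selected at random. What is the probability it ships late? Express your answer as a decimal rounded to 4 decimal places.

0.1035

P(L|W1) = 0.1·0.185 + 0.25·0.027 + 0.65·0.203 = 0.0185 + 0.00675 + 0.13195 = 0.1572
P(L|W2) = 0.06·0.115 + 0.27·0.137 + 0.67·0.074 = 0.0069 + 0.03699 + 0.04958 = 0.09347
P(L|W3) = 0.37·0.215 + 0.5·0.017 + 0.13·0.171 = 0.07955 + 0.0085 + 0.02223 = 0.11028
By total probability over the outer partition,
P(L) = 0.1·0.1572 + 0.68·0.09347 + 0.22·0.11028
      = 0.01572 + 0.0635596 + 0.0242616 = 0.1035412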